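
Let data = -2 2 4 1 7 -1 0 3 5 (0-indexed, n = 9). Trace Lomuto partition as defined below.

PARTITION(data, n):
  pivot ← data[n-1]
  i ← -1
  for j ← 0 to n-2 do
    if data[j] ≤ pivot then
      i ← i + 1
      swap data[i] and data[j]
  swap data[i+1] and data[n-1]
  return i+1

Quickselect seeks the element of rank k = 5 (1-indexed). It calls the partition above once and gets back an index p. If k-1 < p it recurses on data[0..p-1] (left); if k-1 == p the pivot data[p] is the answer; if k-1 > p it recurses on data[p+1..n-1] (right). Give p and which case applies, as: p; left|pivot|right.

7; left

pivot = data[8] = 5; i = -1
j=0: data[0]=-2 ≤ 5 → i=0, swap data[0],data[0] (no change) → -2 2 4 1 7 -1 0 3 5
j=1: data[1]=2 ≤ 5 → i=1, swap data[1],data[1] (no change) → -2 2 4 1 7 -1 0 3 5
j=2: data[2]=4 ≤ 5 → i=2, swap data[2],data[2] (no change) → -2 2 4 1 7 -1 0 3 5
j=3: data[3]=1 ≤ 5 → i=3, swap data[3],data[3] (no change) → -2 2 4 1 7 -1 0 3 5
j=4: data[4]=7 > 5 → no swap
j=5: data[5]=-1 ≤ 5 → i=4, swap data[4],data[5] → -2 2 4 1 -1 7 0 3 5
j=6: data[6]=0 ≤ 5 → i=5, swap data[5],data[6] → -2 2 4 1 -1 0 7 3 5
j=7: data[7]=3 ≤ 5 → i=6, swap data[6],data[7] → -2 2 4 1 -1 0 3 7 5
final swap data[7],data[8] → -2 2 4 1 -1 0 3 5 7; return 7
p = 7; k-1 = 4 < 7 ⇒ left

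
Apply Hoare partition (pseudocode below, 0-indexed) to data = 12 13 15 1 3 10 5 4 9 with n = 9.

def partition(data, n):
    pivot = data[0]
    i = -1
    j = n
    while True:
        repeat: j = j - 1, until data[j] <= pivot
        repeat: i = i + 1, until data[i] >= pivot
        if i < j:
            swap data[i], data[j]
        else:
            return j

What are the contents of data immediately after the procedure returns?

pivot = data[0] = 12; i = -1, j = 9
j→8 (data[8]=9≤12), i→0 (data[0]=12≥12); i<j, swap → 9 13 15 1 3 10 5 4 12
j→7 (data[7]=4≤12), i→1 (data[1]=13≥12); i<j, swap → 9 4 15 1 3 10 5 13 12
j→6 (data[6]=5≤12), i→2 (data[2]=15≥12); i<j, swap → 9 4 5 1 3 10 15 13 12
j→5, i→6; i≥j, return j=5. data = 9 4 5 1 3 10 15 13 12

9 4 5 1 3 10 15 13 12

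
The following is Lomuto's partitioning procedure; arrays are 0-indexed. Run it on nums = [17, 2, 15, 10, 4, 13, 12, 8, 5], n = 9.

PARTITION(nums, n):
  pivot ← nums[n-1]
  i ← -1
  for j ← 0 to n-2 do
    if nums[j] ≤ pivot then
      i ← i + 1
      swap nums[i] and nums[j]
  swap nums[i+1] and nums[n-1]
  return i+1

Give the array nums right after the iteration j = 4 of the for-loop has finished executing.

pivot = nums[8] = 5; i = -1
j=0: nums[0]=17 > 5 → no swap
j=1: nums[1]=2 ≤ 5 → i=0, swap nums[0],nums[1] → [2, 17, 15, 10, 4, 13, 12, 8, 5]
j=2: nums[2]=15 > 5 → no swap
j=3: nums[3]=10 > 5 → no swap
j=4: nums[4]=4 ≤ 5 → i=1, swap nums[1],nums[4] → [2, 4, 15, 10, 17, 13, 12, 8, 5]
(after j=4) nums = [2, 4, 15, 10, 17, 13, 12, 8, 5]

[2, 4, 15, 10, 17, 13, 12, 8, 5]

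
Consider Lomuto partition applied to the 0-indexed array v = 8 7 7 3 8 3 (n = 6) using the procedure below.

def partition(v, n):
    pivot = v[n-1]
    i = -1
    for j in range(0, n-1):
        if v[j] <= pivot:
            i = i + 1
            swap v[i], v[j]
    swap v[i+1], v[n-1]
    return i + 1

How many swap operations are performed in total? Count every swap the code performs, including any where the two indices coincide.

pivot = v[5] = 3; i = -1
j=0: v[0]=8 > 3 → no swap
j=1: v[1]=7 > 3 → no swap
j=2: v[2]=7 > 3 → no swap
j=3: v[3]=3 ≤ 3 → i=0, swap v[0],v[3] → 3 7 7 8 8 3
j=4: v[4]=8 > 3 → no swap
final swap v[1],v[5] → 3 3 7 8 8 7; return 1

2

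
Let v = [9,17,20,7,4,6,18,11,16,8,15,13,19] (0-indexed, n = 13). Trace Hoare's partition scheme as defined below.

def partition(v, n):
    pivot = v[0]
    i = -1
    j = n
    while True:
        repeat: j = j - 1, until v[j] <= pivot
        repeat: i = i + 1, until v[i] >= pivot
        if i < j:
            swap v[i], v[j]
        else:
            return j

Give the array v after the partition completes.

[8,6,4,7,20,17,18,11,16,9,15,13,19]

pivot = v[0] = 9; i = -1, j = 13
j→9 (v[9]=8≤9), i→0 (v[0]=9≥9); i<j, swap → [8,17,20,7,4,6,18,11,16,9,15,13,19]
j→5 (v[5]=6≤9), i→1 (v[1]=17≥9); i<j, swap → [8,6,20,7,4,17,18,11,16,9,15,13,19]
j→4 (v[4]=4≤9), i→2 (v[2]=20≥9); i<j, swap → [8,6,4,7,20,17,18,11,16,9,15,13,19]
j→3, i→4; i≥j, return j=3. v = [8,6,4,7,20,17,18,11,16,9,15,13,19]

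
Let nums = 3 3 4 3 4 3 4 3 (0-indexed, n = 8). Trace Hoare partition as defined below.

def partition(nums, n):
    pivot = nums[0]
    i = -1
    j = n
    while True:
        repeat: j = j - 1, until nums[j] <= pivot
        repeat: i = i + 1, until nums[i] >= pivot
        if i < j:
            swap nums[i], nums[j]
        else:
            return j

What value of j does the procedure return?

pivot=3
j stops at 7 (3), i stops at 0 (3); swap ⇒ 3 3 4 3 4 3 4 3
j stops at 5 (3), i stops at 1 (3); swap ⇒ 3 3 4 3 4 3 4 3
j stops at 3 (3), i stops at 2 (4); swap ⇒ 3 3 3 4 4 3 4 3
j stops at 2, i stops at 3; i≥j ⇒ return 2. nums=3 3 3 4 4 3 4 3

2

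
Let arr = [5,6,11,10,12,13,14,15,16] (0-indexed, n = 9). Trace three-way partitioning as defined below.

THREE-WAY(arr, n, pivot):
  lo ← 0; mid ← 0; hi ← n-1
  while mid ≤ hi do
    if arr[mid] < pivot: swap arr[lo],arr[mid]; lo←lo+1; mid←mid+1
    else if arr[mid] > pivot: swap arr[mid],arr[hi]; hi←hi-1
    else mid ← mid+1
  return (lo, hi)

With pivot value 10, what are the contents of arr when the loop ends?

[5,6,10,12,13,14,15,16,11]

lo=0 mid=0 hi=8
5<10: swap(0,0), lo=1 mid=1 ⇒ [5,6,11,10,12,13,14,15,16]
6<10: swap(1,1), lo=2 mid=2 ⇒ [5,6,11,10,12,13,14,15,16]
11>10: swap(2,8), hi=7 ⇒ [5,6,16,10,12,13,14,15,11]
16>10: swap(2,7), hi=6 ⇒ [5,6,15,10,12,13,14,16,11]
15>10: swap(2,6), hi=5 ⇒ [5,6,14,10,12,13,15,16,11]
14>10: swap(2,5), hi=4 ⇒ [5,6,13,10,12,14,15,16,11]
13>10: swap(2,4), hi=3 ⇒ [5,6,12,10,13,14,15,16,11]
12>10: swap(2,3), hi=2 ⇒ [5,6,10,12,13,14,15,16,11]
10=10: mid=3
done. lo=2 hi=2; arr=[5,6,10,12,13,14,15,16,11]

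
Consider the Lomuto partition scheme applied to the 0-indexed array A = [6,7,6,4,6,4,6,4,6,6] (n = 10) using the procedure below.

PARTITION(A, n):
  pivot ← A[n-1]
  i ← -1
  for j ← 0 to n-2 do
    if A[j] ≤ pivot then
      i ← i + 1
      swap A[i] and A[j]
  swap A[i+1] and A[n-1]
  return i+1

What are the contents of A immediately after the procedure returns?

pivot=6, i=-1
j=0: 6≤6, i=0, swap(0,0) ⇒ [6,7,6,4,6,4,6,4,6,6]
j=1: 7>6, skip
j=2: 6≤6, i=1, swap(1,2) ⇒ [6,6,7,4,6,4,6,4,6,6]
j=3: 4≤6, i=2, swap(2,3) ⇒ [6,6,4,7,6,4,6,4,6,6]
j=4: 6≤6, i=3, swap(3,4) ⇒ [6,6,4,6,7,4,6,4,6,6]
j=5: 4≤6, i=4, swap(4,5) ⇒ [6,6,4,6,4,7,6,4,6,6]
j=6: 6≤6, i=5, swap(5,6) ⇒ [6,6,4,6,4,6,7,4,6,6]
j=7: 4≤6, i=6, swap(6,7) ⇒ [6,6,4,6,4,6,4,7,6,6]
j=8: 6≤6, i=7, swap(7,8) ⇒ [6,6,4,6,4,6,4,6,7,6]
swap(8,9) ⇒ [6,6,4,6,4,6,4,6,6,7]; return 8

[6,6,4,6,4,6,4,6,6,7]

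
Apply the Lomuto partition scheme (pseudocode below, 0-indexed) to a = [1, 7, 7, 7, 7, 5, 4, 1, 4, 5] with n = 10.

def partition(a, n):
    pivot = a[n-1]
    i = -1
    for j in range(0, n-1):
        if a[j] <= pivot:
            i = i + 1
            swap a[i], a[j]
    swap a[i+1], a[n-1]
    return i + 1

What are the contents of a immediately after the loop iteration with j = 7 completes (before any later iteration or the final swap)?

pivot = a[9] = 5; i = -1
j=0: a[0]=1 ≤ 5 → i=0, swap a[0],a[0] (no change) → [1, 7, 7, 7, 7, 5, 4, 1, 4, 5]
j=1: a[1]=7 > 5 → no swap
j=2: a[2]=7 > 5 → no swap
j=3: a[3]=7 > 5 → no swap
j=4: a[4]=7 > 5 → no swap
j=5: a[5]=5 ≤ 5 → i=1, swap a[1],a[5] → [1, 5, 7, 7, 7, 7, 4, 1, 4, 5]
j=6: a[6]=4 ≤ 5 → i=2, swap a[2],a[6] → [1, 5, 4, 7, 7, 7, 7, 1, 4, 5]
j=7: a[7]=1 ≤ 5 → i=3, swap a[3],a[7] → [1, 5, 4, 1, 7, 7, 7, 7, 4, 5]
(after j=7) a = [1, 5, 4, 1, 7, 7, 7, 7, 4, 5]

[1, 5, 4, 1, 7, 7, 7, 7, 4, 5]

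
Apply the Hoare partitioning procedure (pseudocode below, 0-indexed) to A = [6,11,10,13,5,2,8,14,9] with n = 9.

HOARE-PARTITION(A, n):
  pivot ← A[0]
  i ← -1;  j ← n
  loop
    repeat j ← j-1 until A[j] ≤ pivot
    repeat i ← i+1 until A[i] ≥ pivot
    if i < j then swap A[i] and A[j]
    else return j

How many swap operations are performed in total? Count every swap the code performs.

2

pivot = A[0] = 6; i = -1, j = 9
j→5 (A[5]=2≤6), i→0 (A[0]=6≥6); i<j, swap → [2,11,10,13,5,6,8,14,9]
j→4 (A[4]=5≤6), i→1 (A[1]=11≥6); i<j, swap → [2,5,10,13,11,6,8,14,9]
j→1, i→2; i≥j, return j=1. A = [2,5,10,13,11,6,8,14,9]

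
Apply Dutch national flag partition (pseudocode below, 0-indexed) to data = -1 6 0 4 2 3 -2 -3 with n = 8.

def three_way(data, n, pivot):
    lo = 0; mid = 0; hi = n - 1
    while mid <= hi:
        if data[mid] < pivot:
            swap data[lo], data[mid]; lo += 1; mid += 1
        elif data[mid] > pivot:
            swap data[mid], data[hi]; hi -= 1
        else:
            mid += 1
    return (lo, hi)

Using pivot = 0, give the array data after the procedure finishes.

-1 -3 -2 0 3 2 4 6

pivot = 0; lo=0, mid=0, hi=7
data[mid]=-1<0: swap data[0],data[0]; lo=1,mid=1 → -1 6 0 4 2 3 -2 -3
data[mid]=6>0: swap data[1],data[7]; hi=6 → -1 -3 0 4 2 3 -2 6
data[mid]=-3<0: swap data[1],data[1]; lo=2,mid=2 → -1 -3 0 4 2 3 -2 6
data[mid]=0=0: mid=3
data[mid]=4>0: swap data[3],data[6]; hi=5 → -1 -3 0 -2 2 3 4 6
data[mid]=-2<0: swap data[2],data[3]; lo=3,mid=4 → -1 -3 -2 0 2 3 4 6
data[mid]=2>0: swap data[4],data[5]; hi=4 → -1 -3 -2 0 3 2 4 6
data[mid]=3>0: swap data[4],data[4]; hi=3 → -1 -3 -2 0 3 2 4 6
end: lo=3, hi=3; data = -1 -3 -2 0 3 2 4 6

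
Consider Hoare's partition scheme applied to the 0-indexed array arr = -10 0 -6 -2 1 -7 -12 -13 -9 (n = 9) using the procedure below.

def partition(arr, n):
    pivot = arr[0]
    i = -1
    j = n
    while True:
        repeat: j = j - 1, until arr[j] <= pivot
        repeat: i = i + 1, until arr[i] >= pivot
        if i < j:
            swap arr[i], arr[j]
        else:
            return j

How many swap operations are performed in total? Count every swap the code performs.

pivot = arr[0] = -10; i = -1, j = 9
j→7 (arr[7]=-13≤-10), i→0 (arr[0]=-10≥-10); i<j, swap → -13 0 -6 -2 1 -7 -12 -10 -9
j→6 (arr[6]=-12≤-10), i→1 (arr[1]=0≥-10); i<j, swap → -13 -12 -6 -2 1 -7 0 -10 -9
j→1, i→2; i≥j, return j=1. arr = -13 -12 -6 -2 1 -7 0 -10 -9

2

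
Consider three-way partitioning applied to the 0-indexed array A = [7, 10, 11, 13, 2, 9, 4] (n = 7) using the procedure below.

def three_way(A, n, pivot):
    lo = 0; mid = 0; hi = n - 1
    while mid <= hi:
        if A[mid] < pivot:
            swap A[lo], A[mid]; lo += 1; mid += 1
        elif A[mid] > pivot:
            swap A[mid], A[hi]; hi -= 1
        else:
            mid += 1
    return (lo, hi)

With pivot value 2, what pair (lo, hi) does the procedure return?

lo=0 mid=0 hi=6
7>2: swap(0,6), hi=5 ⇒ [4, 10, 11, 13, 2, 9, 7]
4>2: swap(0,5), hi=4 ⇒ [9, 10, 11, 13, 2, 4, 7]
9>2: swap(0,4), hi=3 ⇒ [2, 10, 11, 13, 9, 4, 7]
2=2: mid=1
10>2: swap(1,3), hi=2 ⇒ [2, 13, 11, 10, 9, 4, 7]
13>2: swap(1,2), hi=1 ⇒ [2, 11, 13, 10, 9, 4, 7]
11>2: swap(1,1), hi=0 ⇒ [2, 11, 13, 10, 9, 4, 7]
done. lo=0 hi=0; A=[2, 11, 13, 10, 9, 4, 7]

(0, 0)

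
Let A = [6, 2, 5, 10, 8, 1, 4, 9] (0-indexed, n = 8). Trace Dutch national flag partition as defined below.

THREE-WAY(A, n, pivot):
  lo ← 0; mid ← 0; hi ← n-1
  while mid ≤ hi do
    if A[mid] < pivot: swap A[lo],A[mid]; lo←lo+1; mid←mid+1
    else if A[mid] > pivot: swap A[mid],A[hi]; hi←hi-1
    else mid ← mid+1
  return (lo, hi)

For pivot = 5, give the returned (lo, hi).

pivot = 5; lo=0, mid=0, hi=7
A[mid]=6>5: swap A[0],A[7]; hi=6 → [9, 2, 5, 10, 8, 1, 4, 6]
A[mid]=9>5: swap A[0],A[6]; hi=5 → [4, 2, 5, 10, 8, 1, 9, 6]
A[mid]=4<5: swap A[0],A[0]; lo=1,mid=1 → [4, 2, 5, 10, 8, 1, 9, 6]
A[mid]=2<5: swap A[1],A[1]; lo=2,mid=2 → [4, 2, 5, 10, 8, 1, 9, 6]
A[mid]=5=5: mid=3
A[mid]=10>5: swap A[3],A[5]; hi=4 → [4, 2, 5, 1, 8, 10, 9, 6]
A[mid]=1<5: swap A[2],A[3]; lo=3,mid=4 → [4, 2, 1, 5, 8, 10, 9, 6]
A[mid]=8>5: swap A[4],A[4]; hi=3 → [4, 2, 1, 5, 8, 10, 9, 6]
end: lo=3, hi=3; A = [4, 2, 1, 5, 8, 10, 9, 6]

(3, 3)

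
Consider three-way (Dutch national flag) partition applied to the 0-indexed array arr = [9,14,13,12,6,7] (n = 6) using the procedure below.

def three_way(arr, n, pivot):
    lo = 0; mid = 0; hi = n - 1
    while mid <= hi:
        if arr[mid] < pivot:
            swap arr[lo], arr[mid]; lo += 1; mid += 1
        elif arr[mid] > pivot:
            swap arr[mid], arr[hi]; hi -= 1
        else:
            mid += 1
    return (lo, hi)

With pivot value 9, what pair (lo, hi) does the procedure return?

(2, 2)

lo=0 mid=0 hi=5
9=9: mid=1
14>9: swap(1,5), hi=4 ⇒ [9,7,13,12,6,14]
7<9: swap(0,1), lo=1 mid=2 ⇒ [7,9,13,12,6,14]
13>9: swap(2,4), hi=3 ⇒ [7,9,6,12,13,14]
6<9: swap(1,2), lo=2 mid=3 ⇒ [7,6,9,12,13,14]
12>9: swap(3,3), hi=2 ⇒ [7,6,9,12,13,14]
done. lo=2 hi=2; arr=[7,6,9,12,13,14]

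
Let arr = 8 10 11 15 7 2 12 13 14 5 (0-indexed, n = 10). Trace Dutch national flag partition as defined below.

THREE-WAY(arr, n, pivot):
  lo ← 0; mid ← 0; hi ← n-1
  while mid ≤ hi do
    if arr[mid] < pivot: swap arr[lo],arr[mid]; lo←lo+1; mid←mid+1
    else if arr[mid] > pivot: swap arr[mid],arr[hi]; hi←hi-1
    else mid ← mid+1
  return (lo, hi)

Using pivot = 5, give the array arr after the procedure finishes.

pivot = 5; lo=0, mid=0, hi=9
arr[mid]=8>5: swap arr[0],arr[9]; hi=8 → 5 10 11 15 7 2 12 13 14 8
arr[mid]=5=5: mid=1
arr[mid]=10>5: swap arr[1],arr[8]; hi=7 → 5 14 11 15 7 2 12 13 10 8
arr[mid]=14>5: swap arr[1],arr[7]; hi=6 → 5 13 11 15 7 2 12 14 10 8
arr[mid]=13>5: swap arr[1],arr[6]; hi=5 → 5 12 11 15 7 2 13 14 10 8
arr[mid]=12>5: swap arr[1],arr[5]; hi=4 → 5 2 11 15 7 12 13 14 10 8
arr[mid]=2<5: swap arr[0],arr[1]; lo=1,mid=2 → 2 5 11 15 7 12 13 14 10 8
arr[mid]=11>5: swap arr[2],arr[4]; hi=3 → 2 5 7 15 11 12 13 14 10 8
arr[mid]=7>5: swap arr[2],arr[3]; hi=2 → 2 5 15 7 11 12 13 14 10 8
arr[mid]=15>5: swap arr[2],arr[2]; hi=1 → 2 5 15 7 11 12 13 14 10 8
end: lo=1, hi=1; arr = 2 5 15 7 11 12 13 14 10 8

2 5 15 7 11 12 13 14 10 8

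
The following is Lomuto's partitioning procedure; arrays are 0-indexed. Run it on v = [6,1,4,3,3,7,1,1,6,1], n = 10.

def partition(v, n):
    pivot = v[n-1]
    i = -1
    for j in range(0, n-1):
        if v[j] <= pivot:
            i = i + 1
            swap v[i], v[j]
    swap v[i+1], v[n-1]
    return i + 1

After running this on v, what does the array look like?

[1,1,1,1,3,7,6,4,6,3]

pivot = v[9] = 1; i = -1
j=0: v[0]=6 > 1 → no swap
j=1: v[1]=1 ≤ 1 → i=0, swap v[0],v[1] → [1,6,4,3,3,7,1,1,6,1]
j=2: v[2]=4 > 1 → no swap
j=3: v[3]=3 > 1 → no swap
j=4: v[4]=3 > 1 → no swap
j=5: v[5]=7 > 1 → no swap
j=6: v[6]=1 ≤ 1 → i=1, swap v[1],v[6] → [1,1,4,3,3,7,6,1,6,1]
j=7: v[7]=1 ≤ 1 → i=2, swap v[2],v[7] → [1,1,1,3,3,7,6,4,6,1]
j=8: v[8]=6 > 1 → no swap
final swap v[3],v[9] → [1,1,1,1,3,7,6,4,6,3]; return 3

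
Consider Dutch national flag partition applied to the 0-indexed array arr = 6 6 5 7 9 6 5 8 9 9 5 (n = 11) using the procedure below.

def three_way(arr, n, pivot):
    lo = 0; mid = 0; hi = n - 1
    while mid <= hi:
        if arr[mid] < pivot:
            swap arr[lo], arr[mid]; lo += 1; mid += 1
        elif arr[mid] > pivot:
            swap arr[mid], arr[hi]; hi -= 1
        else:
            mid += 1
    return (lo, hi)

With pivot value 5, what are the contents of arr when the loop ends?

pivot = 5; lo=0, mid=0, hi=10
arr[mid]=6>5: swap arr[0],arr[10]; hi=9 → 5 6 5 7 9 6 5 8 9 9 6
arr[mid]=5=5: mid=1
arr[mid]=6>5: swap arr[1],arr[9]; hi=8 → 5 9 5 7 9 6 5 8 9 6 6
arr[mid]=9>5: swap arr[1],arr[8]; hi=7 → 5 9 5 7 9 6 5 8 9 6 6
arr[mid]=9>5: swap arr[1],arr[7]; hi=6 → 5 8 5 7 9 6 5 9 9 6 6
arr[mid]=8>5: swap arr[1],arr[6]; hi=5 → 5 5 5 7 9 6 8 9 9 6 6
arr[mid]=5=5: mid=2
arr[mid]=5=5: mid=3
arr[mid]=7>5: swap arr[3],arr[5]; hi=4 → 5 5 5 6 9 7 8 9 9 6 6
arr[mid]=6>5: swap arr[3],arr[4]; hi=3 → 5 5 5 9 6 7 8 9 9 6 6
arr[mid]=9>5: swap arr[3],arr[3]; hi=2 → 5 5 5 9 6 7 8 9 9 6 6
end: lo=0, hi=2; arr = 5 5 5 9 6 7 8 9 9 6 6

5 5 5 9 6 7 8 9 9 6 6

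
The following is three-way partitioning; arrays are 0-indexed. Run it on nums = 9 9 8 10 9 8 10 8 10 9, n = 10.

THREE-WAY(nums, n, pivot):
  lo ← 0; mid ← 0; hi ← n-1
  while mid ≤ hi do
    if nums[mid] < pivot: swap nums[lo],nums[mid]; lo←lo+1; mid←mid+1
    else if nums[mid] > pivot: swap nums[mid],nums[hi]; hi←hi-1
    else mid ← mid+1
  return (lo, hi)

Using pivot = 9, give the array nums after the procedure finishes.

pivot = 9; lo=0, mid=0, hi=9
nums[mid]=9=9: mid=1
nums[mid]=9=9: mid=2
nums[mid]=8<9: swap nums[0],nums[2]; lo=1,mid=3 → 8 9 9 10 9 8 10 8 10 9
nums[mid]=10>9: swap nums[3],nums[9]; hi=8 → 8 9 9 9 9 8 10 8 10 10
nums[mid]=9=9: mid=4
nums[mid]=9=9: mid=5
nums[mid]=8<9: swap nums[1],nums[5]; lo=2,mid=6 → 8 8 9 9 9 9 10 8 10 10
nums[mid]=10>9: swap nums[6],nums[8]; hi=7 → 8 8 9 9 9 9 10 8 10 10
nums[mid]=10>9: swap nums[6],nums[7]; hi=6 → 8 8 9 9 9 9 8 10 10 10
nums[mid]=8<9: swap nums[2],nums[6]; lo=3,mid=7 → 8 8 8 9 9 9 9 10 10 10
end: lo=3, hi=6; nums = 8 8 8 9 9 9 9 10 10 10

8 8 8 9 9 9 9 10 10 10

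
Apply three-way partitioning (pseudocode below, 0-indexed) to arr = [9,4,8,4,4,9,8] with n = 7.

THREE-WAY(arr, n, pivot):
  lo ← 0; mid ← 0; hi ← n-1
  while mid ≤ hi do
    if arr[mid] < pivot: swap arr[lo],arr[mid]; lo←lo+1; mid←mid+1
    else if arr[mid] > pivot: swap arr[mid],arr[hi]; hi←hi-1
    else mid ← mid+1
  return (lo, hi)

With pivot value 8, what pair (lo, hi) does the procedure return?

(3, 4)

lo=0 mid=0 hi=6
9>8: swap(0,6), hi=5 ⇒ [8,4,8,4,4,9,9]
8=8: mid=1
4<8: swap(0,1), lo=1 mid=2 ⇒ [4,8,8,4,4,9,9]
8=8: mid=3
4<8: swap(1,3), lo=2 mid=4 ⇒ [4,4,8,8,4,9,9]
4<8: swap(2,4), lo=3 mid=5 ⇒ [4,4,4,8,8,9,9]
9>8: swap(5,5), hi=4 ⇒ [4,4,4,8,8,9,9]
done. lo=3 hi=4; arr=[4,4,4,8,8,9,9]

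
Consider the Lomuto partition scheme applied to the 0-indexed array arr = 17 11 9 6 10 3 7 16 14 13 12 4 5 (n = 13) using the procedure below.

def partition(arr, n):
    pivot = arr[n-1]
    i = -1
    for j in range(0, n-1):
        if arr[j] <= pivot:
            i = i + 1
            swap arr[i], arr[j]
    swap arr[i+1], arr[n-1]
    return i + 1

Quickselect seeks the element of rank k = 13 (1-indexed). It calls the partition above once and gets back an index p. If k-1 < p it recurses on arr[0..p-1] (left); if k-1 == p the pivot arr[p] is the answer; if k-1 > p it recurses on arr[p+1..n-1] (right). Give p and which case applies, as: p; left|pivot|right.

2; right

pivot=5, i=-1
j=0: 17>5, skip
j=1: 11>5, skip
j=2: 9>5, skip
j=3: 6>5, skip
j=4: 10>5, skip
j=5: 3≤5, i=0, swap(0,5) ⇒ 3 11 9 6 10 17 7 16 14 13 12 4 5
j=6: 7>5, skip
j=7: 16>5, skip
j=8: 14>5, skip
j=9: 13>5, skip
j=10: 12>5, skip
j=11: 4≤5, i=1, swap(1,11) ⇒ 3 4 9 6 10 17 7 16 14 13 12 11 5
swap(2,12) ⇒ 3 4 5 6 10 17 7 16 14 13 12 11 9; return 2
p = 2; k-1 = 12 > 2 ⇒ right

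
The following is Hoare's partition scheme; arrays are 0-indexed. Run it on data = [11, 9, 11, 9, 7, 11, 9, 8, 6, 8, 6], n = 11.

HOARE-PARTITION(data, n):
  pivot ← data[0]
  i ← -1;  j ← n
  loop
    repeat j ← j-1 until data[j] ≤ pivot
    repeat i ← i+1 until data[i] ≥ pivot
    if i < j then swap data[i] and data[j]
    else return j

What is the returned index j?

7

pivot = data[0] = 11; i = -1, j = 11
j→10 (data[10]=6≤11), i→0 (data[0]=11≥11); i<j, swap → [6, 9, 11, 9, 7, 11, 9, 8, 6, 8, 11]
j→9 (data[9]=8≤11), i→2 (data[2]=11≥11); i<j, swap → [6, 9, 8, 9, 7, 11, 9, 8, 6, 11, 11]
j→8 (data[8]=6≤11), i→5 (data[5]=11≥11); i<j, swap → [6, 9, 8, 9, 7, 6, 9, 8, 11, 11, 11]
j→7, i→8; i≥j, return j=7. data = [6, 9, 8, 9, 7, 6, 9, 8, 11, 11, 11]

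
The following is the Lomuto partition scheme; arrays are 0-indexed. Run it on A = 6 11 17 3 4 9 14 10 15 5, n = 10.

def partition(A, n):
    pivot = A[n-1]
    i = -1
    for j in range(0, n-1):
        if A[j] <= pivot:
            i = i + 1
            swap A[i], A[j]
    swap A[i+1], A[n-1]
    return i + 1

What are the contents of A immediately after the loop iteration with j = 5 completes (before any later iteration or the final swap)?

3 4 17 6 11 9 14 10 15 5

pivot=5, i=-1
j=0: 6>5, skip
j=1: 11>5, skip
j=2: 17>5, skip
j=3: 3≤5, i=0, swap(0,3) ⇒ 3 11 17 6 4 9 14 10 15 5
j=4: 4≤5, i=1, swap(1,4) ⇒ 3 4 17 6 11 9 14 10 15 5
j=5: 9>5, skip
(after j=5) A = 3 4 17 6 11 9 14 10 15 5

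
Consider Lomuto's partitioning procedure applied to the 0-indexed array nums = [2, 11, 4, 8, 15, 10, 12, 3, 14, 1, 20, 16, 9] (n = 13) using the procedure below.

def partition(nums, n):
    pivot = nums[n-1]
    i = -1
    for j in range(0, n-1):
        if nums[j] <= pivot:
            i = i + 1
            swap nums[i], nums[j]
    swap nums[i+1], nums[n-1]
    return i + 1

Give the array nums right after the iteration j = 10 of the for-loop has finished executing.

pivot = nums[12] = 9; i = -1
j=0: nums[0]=2 ≤ 9 → i=0, swap nums[0],nums[0] (no change) → [2, 11, 4, 8, 15, 10, 12, 3, 14, 1, 20, 16, 9]
j=1: nums[1]=11 > 9 → no swap
j=2: nums[2]=4 ≤ 9 → i=1, swap nums[1],nums[2] → [2, 4, 11, 8, 15, 10, 12, 3, 14, 1, 20, 16, 9]
j=3: nums[3]=8 ≤ 9 → i=2, swap nums[2],nums[3] → [2, 4, 8, 11, 15, 10, 12, 3, 14, 1, 20, 16, 9]
j=4: nums[4]=15 > 9 → no swap
j=5: nums[5]=10 > 9 → no swap
j=6: nums[6]=12 > 9 → no swap
j=7: nums[7]=3 ≤ 9 → i=3, swap nums[3],nums[7] → [2, 4, 8, 3, 15, 10, 12, 11, 14, 1, 20, 16, 9]
j=8: nums[8]=14 > 9 → no swap
j=9: nums[9]=1 ≤ 9 → i=4, swap nums[4],nums[9] → [2, 4, 8, 3, 1, 10, 12, 11, 14, 15, 20, 16, 9]
j=10: nums[10]=20 > 9 → no swap
(after j=10) nums = [2, 4, 8, 3, 1, 10, 12, 11, 14, 15, 20, 16, 9]

[2, 4, 8, 3, 1, 10, 12, 11, 14, 15, 20, 16, 9]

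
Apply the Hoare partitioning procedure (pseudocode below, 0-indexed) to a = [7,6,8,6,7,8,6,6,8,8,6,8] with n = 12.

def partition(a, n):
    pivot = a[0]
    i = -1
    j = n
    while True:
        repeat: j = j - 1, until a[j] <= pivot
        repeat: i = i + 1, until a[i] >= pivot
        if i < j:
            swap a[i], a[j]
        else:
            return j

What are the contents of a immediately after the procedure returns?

[6,6,6,6,6,8,7,8,8,8,7,8]

pivot=7
j stops at 10 (6), i stops at 0 (7); swap ⇒ [6,6,8,6,7,8,6,6,8,8,7,8]
j stops at 7 (6), i stops at 2 (8); swap ⇒ [6,6,6,6,7,8,6,8,8,8,7,8]
j stops at 6 (6), i stops at 4 (7); swap ⇒ [6,6,6,6,6,8,7,8,8,8,7,8]
j stops at 4, i stops at 5; i≥j ⇒ return 4. a=[6,6,6,6,6,8,7,8,8,8,7,8]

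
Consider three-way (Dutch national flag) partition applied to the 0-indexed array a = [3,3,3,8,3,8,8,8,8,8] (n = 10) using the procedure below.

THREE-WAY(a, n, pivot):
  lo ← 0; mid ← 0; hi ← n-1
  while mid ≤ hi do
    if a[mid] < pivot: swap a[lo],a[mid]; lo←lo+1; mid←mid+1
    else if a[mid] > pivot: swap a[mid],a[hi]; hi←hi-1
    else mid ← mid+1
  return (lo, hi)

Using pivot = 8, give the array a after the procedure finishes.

pivot = 8; lo=0, mid=0, hi=9
a[mid]=3<8: swap a[0],a[0]; lo=1,mid=1 → [3,3,3,8,3,8,8,8,8,8]
a[mid]=3<8: swap a[1],a[1]; lo=2,mid=2 → [3,3,3,8,3,8,8,8,8,8]
a[mid]=3<8: swap a[2],a[2]; lo=3,mid=3 → [3,3,3,8,3,8,8,8,8,8]
a[mid]=8=8: mid=4
a[mid]=3<8: swap a[3],a[4]; lo=4,mid=5 → [3,3,3,3,8,8,8,8,8,8]
a[mid]=8=8: mid=6
a[mid]=8=8: mid=7
a[mid]=8=8: mid=8
a[mid]=8=8: mid=9
a[mid]=8=8: mid=10
end: lo=4, hi=9; a = [3,3,3,3,8,8,8,8,8,8]

[3,3,3,3,8,8,8,8,8,8]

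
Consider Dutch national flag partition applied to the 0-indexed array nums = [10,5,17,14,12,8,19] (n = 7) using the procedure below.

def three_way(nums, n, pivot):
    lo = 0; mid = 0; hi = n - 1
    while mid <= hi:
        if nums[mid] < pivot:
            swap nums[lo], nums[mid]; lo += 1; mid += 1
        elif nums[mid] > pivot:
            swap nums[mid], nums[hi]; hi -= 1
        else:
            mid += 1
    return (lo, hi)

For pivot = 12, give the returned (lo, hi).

(3, 3)

lo=0 mid=0 hi=6
10<12: swap(0,0), lo=1 mid=1 ⇒ [10,5,17,14,12,8,19]
5<12: swap(1,1), lo=2 mid=2 ⇒ [10,5,17,14,12,8,19]
17>12: swap(2,6), hi=5 ⇒ [10,5,19,14,12,8,17]
19>12: swap(2,5), hi=4 ⇒ [10,5,8,14,12,19,17]
8<12: swap(2,2), lo=3 mid=3 ⇒ [10,5,8,14,12,19,17]
14>12: swap(3,4), hi=3 ⇒ [10,5,8,12,14,19,17]
12=12: mid=4
done. lo=3 hi=3; nums=[10,5,8,12,14,19,17]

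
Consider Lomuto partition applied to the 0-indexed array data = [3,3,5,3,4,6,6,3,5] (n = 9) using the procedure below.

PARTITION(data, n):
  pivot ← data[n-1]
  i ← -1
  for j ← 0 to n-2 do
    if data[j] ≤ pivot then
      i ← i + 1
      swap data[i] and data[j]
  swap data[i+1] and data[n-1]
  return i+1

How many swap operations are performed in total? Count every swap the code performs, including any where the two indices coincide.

7

pivot=5, i=-1
j=0: 3≤5, i=0, swap(0,0) ⇒ [3,3,5,3,4,6,6,3,5]
j=1: 3≤5, i=1, swap(1,1) ⇒ [3,3,5,3,4,6,6,3,5]
j=2: 5≤5, i=2, swap(2,2) ⇒ [3,3,5,3,4,6,6,3,5]
j=3: 3≤5, i=3, swap(3,3) ⇒ [3,3,5,3,4,6,6,3,5]
j=4: 4≤5, i=4, swap(4,4) ⇒ [3,3,5,3,4,6,6,3,5]
j=5: 6>5, skip
j=6: 6>5, skip
j=7: 3≤5, i=5, swap(5,7) ⇒ [3,3,5,3,4,3,6,6,5]
swap(6,8) ⇒ [3,3,5,3,4,3,5,6,6]; return 6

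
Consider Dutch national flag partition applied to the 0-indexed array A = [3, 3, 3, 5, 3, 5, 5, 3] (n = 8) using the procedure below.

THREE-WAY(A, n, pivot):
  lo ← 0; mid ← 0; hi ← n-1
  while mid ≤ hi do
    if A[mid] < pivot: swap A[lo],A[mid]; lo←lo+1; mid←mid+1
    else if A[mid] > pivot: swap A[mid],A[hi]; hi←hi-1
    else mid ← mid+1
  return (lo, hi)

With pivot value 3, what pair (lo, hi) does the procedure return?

pivot = 3; lo=0, mid=0, hi=7
A[mid]=3=3: mid=1
A[mid]=3=3: mid=2
A[mid]=3=3: mid=3
A[mid]=5>3: swap A[3],A[7]; hi=6 → [3, 3, 3, 3, 3, 5, 5, 5]
A[mid]=3=3: mid=4
A[mid]=3=3: mid=5
A[mid]=5>3: swap A[5],A[6]; hi=5 → [3, 3, 3, 3, 3, 5, 5, 5]
A[mid]=5>3: swap A[5],A[5]; hi=4 → [3, 3, 3, 3, 3, 5, 5, 5]
end: lo=0, hi=4; A = [3, 3, 3, 3, 3, 5, 5, 5]

(0, 4)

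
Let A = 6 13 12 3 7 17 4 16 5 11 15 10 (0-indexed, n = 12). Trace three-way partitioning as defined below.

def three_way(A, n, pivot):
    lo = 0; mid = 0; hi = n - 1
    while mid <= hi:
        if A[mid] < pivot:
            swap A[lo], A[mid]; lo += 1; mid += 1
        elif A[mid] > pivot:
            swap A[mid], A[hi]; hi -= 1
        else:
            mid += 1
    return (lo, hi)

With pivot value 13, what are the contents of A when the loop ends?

lo=0 mid=0 hi=11
6<13: swap(0,0), lo=1 mid=1 ⇒ 6 13 12 3 7 17 4 16 5 11 15 10
13=13: mid=2
12<13: swap(1,2), lo=2 mid=3 ⇒ 6 12 13 3 7 17 4 16 5 11 15 10
3<13: swap(2,3), lo=3 mid=4 ⇒ 6 12 3 13 7 17 4 16 5 11 15 10
7<13: swap(3,4), lo=4 mid=5 ⇒ 6 12 3 7 13 17 4 16 5 11 15 10
17>13: swap(5,11), hi=10 ⇒ 6 12 3 7 13 10 4 16 5 11 15 17
10<13: swap(4,5), lo=5 mid=6 ⇒ 6 12 3 7 10 13 4 16 5 11 15 17
4<13: swap(5,6), lo=6 mid=7 ⇒ 6 12 3 7 10 4 13 16 5 11 15 17
16>13: swap(7,10), hi=9 ⇒ 6 12 3 7 10 4 13 15 5 11 16 17
15>13: swap(7,9), hi=8 ⇒ 6 12 3 7 10 4 13 11 5 15 16 17
11<13: swap(6,7), lo=7 mid=8 ⇒ 6 12 3 7 10 4 11 13 5 15 16 17
5<13: swap(7,8), lo=8 mid=9 ⇒ 6 12 3 7 10 4 11 5 13 15 16 17
done. lo=8 hi=8; A=6 12 3 7 10 4 11 5 13 15 16 17

6 12 3 7 10 4 11 5 13 15 16 17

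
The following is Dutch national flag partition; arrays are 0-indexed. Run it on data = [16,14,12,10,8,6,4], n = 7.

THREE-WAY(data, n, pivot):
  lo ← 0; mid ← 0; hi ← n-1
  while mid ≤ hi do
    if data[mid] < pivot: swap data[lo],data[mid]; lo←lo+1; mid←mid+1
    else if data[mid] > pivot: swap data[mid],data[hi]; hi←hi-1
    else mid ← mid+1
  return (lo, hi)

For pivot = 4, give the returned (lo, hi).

(0, 0)

pivot = 4; lo=0, mid=0, hi=6
data[mid]=16>4: swap data[0],data[6]; hi=5 → [4,14,12,10,8,6,16]
data[mid]=4=4: mid=1
data[mid]=14>4: swap data[1],data[5]; hi=4 → [4,6,12,10,8,14,16]
data[mid]=6>4: swap data[1],data[4]; hi=3 → [4,8,12,10,6,14,16]
data[mid]=8>4: swap data[1],data[3]; hi=2 → [4,10,12,8,6,14,16]
data[mid]=10>4: swap data[1],data[2]; hi=1 → [4,12,10,8,6,14,16]
data[mid]=12>4: swap data[1],data[1]; hi=0 → [4,12,10,8,6,14,16]
end: lo=0, hi=0; data = [4,12,10,8,6,14,16]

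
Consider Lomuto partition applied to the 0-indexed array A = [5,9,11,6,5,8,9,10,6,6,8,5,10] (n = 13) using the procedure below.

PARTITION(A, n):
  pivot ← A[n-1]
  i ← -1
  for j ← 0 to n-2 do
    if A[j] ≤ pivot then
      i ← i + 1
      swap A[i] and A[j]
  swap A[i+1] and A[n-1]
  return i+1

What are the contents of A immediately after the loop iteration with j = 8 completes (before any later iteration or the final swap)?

pivot=10, i=-1
j=0: 5≤10, i=0, swap(0,0) ⇒ [5,9,11,6,5,8,9,10,6,6,8,5,10]
j=1: 9≤10, i=1, swap(1,1) ⇒ [5,9,11,6,5,8,9,10,6,6,8,5,10]
j=2: 11>10, skip
j=3: 6≤10, i=2, swap(2,3) ⇒ [5,9,6,11,5,8,9,10,6,6,8,5,10]
j=4: 5≤10, i=3, swap(3,4) ⇒ [5,9,6,5,11,8,9,10,6,6,8,5,10]
j=5: 8≤10, i=4, swap(4,5) ⇒ [5,9,6,5,8,11,9,10,6,6,8,5,10]
j=6: 9≤10, i=5, swap(5,6) ⇒ [5,9,6,5,8,9,11,10,6,6,8,5,10]
j=7: 10≤10, i=6, swap(6,7) ⇒ [5,9,6,5,8,9,10,11,6,6,8,5,10]
j=8: 6≤10, i=7, swap(7,8) ⇒ [5,9,6,5,8,9,10,6,11,6,8,5,10]
(after j=8) A = [5,9,6,5,8,9,10,6,11,6,8,5,10]

[5,9,6,5,8,9,10,6,11,6,8,5,10]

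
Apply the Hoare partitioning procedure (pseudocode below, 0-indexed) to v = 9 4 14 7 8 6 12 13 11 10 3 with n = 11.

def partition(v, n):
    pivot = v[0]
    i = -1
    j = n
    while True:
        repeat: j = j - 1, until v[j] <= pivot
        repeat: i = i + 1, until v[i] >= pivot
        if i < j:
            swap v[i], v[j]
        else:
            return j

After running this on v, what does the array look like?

pivot=9
j stops at 10 (3), i stops at 0 (9); swap ⇒ 3 4 14 7 8 6 12 13 11 10 9
j stops at 5 (6), i stops at 2 (14); swap ⇒ 3 4 6 7 8 14 12 13 11 10 9
j stops at 4, i stops at 5; i≥j ⇒ return 4. v=3 4 6 7 8 14 12 13 11 10 9

3 4 6 7 8 14 12 13 11 10 9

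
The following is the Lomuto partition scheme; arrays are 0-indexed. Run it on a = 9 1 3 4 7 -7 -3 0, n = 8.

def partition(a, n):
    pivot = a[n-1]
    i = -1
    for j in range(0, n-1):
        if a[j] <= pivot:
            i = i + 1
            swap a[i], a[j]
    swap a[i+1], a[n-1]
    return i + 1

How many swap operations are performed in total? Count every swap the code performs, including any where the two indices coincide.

pivot = a[7] = 0; i = -1
j=0: a[0]=9 > 0 → no swap
j=1: a[1]=1 > 0 → no swap
j=2: a[2]=3 > 0 → no swap
j=3: a[3]=4 > 0 → no swap
j=4: a[4]=7 > 0 → no swap
j=5: a[5]=-7 ≤ 0 → i=0, swap a[0],a[5] → -7 1 3 4 7 9 -3 0
j=6: a[6]=-3 ≤ 0 → i=1, swap a[1],a[6] → -7 -3 3 4 7 9 1 0
final swap a[2],a[7] → -7 -3 0 4 7 9 1 3; return 2

3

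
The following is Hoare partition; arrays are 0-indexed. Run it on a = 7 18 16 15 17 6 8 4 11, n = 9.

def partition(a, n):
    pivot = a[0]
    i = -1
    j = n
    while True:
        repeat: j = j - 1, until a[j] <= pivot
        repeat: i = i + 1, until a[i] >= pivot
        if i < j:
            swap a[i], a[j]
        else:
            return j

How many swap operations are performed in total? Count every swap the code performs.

2

pivot=7
j stops at 7 (4), i stops at 0 (7); swap ⇒ 4 18 16 15 17 6 8 7 11
j stops at 5 (6), i stops at 1 (18); swap ⇒ 4 6 16 15 17 18 8 7 11
j stops at 1, i stops at 2; i≥j ⇒ return 1. a=4 6 16 15 17 18 8 7 11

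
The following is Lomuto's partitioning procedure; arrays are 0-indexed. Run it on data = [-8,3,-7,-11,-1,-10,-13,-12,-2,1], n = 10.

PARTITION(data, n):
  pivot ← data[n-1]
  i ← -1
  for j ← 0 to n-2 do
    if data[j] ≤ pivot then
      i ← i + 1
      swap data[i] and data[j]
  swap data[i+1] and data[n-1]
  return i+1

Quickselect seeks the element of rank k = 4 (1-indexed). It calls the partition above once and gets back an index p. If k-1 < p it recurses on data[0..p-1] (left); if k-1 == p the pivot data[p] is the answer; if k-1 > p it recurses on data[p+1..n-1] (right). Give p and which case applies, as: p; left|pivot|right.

8; left

pivot = data[9] = 1; i = -1
j=0: data[0]=-8 ≤ 1 → i=0, swap data[0],data[0] (no change) → [-8,3,-7,-11,-1,-10,-13,-12,-2,1]
j=1: data[1]=3 > 1 → no swap
j=2: data[2]=-7 ≤ 1 → i=1, swap data[1],data[2] → [-8,-7,3,-11,-1,-10,-13,-12,-2,1]
j=3: data[3]=-11 ≤ 1 → i=2, swap data[2],data[3] → [-8,-7,-11,3,-1,-10,-13,-12,-2,1]
j=4: data[4]=-1 ≤ 1 → i=3, swap data[3],data[4] → [-8,-7,-11,-1,3,-10,-13,-12,-2,1]
j=5: data[5]=-10 ≤ 1 → i=4, swap data[4],data[5] → [-8,-7,-11,-1,-10,3,-13,-12,-2,1]
j=6: data[6]=-13 ≤ 1 → i=5, swap data[5],data[6] → [-8,-7,-11,-1,-10,-13,3,-12,-2,1]
j=7: data[7]=-12 ≤ 1 → i=6, swap data[6],data[7] → [-8,-7,-11,-1,-10,-13,-12,3,-2,1]
j=8: data[8]=-2 ≤ 1 → i=7, swap data[7],data[8] → [-8,-7,-11,-1,-10,-13,-12,-2,3,1]
final swap data[8],data[9] → [-8,-7,-11,-1,-10,-13,-12,-2,1,3]; return 8
p = 8; k-1 = 3 < 8 ⇒ left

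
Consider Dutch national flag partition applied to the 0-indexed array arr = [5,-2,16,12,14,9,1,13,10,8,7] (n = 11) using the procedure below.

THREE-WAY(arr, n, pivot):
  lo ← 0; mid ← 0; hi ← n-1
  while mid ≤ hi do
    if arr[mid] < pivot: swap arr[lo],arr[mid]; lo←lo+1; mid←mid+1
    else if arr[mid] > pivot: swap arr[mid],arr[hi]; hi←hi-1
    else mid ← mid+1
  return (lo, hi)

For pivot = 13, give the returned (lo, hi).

(8, 8)

lo=0 mid=0 hi=10
5<13: swap(0,0), lo=1 mid=1 ⇒ [5,-2,16,12,14,9,1,13,10,8,7]
-2<13: swap(1,1), lo=2 mid=2 ⇒ [5,-2,16,12,14,9,1,13,10,8,7]
16>13: swap(2,10), hi=9 ⇒ [5,-2,7,12,14,9,1,13,10,8,16]
7<13: swap(2,2), lo=3 mid=3 ⇒ [5,-2,7,12,14,9,1,13,10,8,16]
12<13: swap(3,3), lo=4 mid=4 ⇒ [5,-2,7,12,14,9,1,13,10,8,16]
14>13: swap(4,9), hi=8 ⇒ [5,-2,7,12,8,9,1,13,10,14,16]
8<13: swap(4,4), lo=5 mid=5 ⇒ [5,-2,7,12,8,9,1,13,10,14,16]
9<13: swap(5,5), lo=6 mid=6 ⇒ [5,-2,7,12,8,9,1,13,10,14,16]
1<13: swap(6,6), lo=7 mid=7 ⇒ [5,-2,7,12,8,9,1,13,10,14,16]
13=13: mid=8
10<13: swap(7,8), lo=8 mid=9 ⇒ [5,-2,7,12,8,9,1,10,13,14,16]
done. lo=8 hi=8; arr=[5,-2,7,12,8,9,1,10,13,14,16]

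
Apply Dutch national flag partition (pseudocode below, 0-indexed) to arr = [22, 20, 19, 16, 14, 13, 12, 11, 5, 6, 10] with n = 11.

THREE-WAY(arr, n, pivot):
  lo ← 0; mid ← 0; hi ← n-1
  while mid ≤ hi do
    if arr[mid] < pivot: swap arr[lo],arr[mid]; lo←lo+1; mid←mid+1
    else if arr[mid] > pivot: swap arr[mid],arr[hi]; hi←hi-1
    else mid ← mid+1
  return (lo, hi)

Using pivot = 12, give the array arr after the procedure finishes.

lo=0 mid=0 hi=10
22>12: swap(0,10), hi=9 ⇒ [10, 20, 19, 16, 14, 13, 12, 11, 5, 6, 22]
10<12: swap(0,0), lo=1 mid=1 ⇒ [10, 20, 19, 16, 14, 13, 12, 11, 5, 6, 22]
20>12: swap(1,9), hi=8 ⇒ [10, 6, 19, 16, 14, 13, 12, 11, 5, 20, 22]
6<12: swap(1,1), lo=2 mid=2 ⇒ [10, 6, 19, 16, 14, 13, 12, 11, 5, 20, 22]
19>12: swap(2,8), hi=7 ⇒ [10, 6, 5, 16, 14, 13, 12, 11, 19, 20, 22]
5<12: swap(2,2), lo=3 mid=3 ⇒ [10, 6, 5, 16, 14, 13, 12, 11, 19, 20, 22]
16>12: swap(3,7), hi=6 ⇒ [10, 6, 5, 11, 14, 13, 12, 16, 19, 20, 22]
11<12: swap(3,3), lo=4 mid=4 ⇒ [10, 6, 5, 11, 14, 13, 12, 16, 19, 20, 22]
14>12: swap(4,6), hi=5 ⇒ [10, 6, 5, 11, 12, 13, 14, 16, 19, 20, 22]
12=12: mid=5
13>12: swap(5,5), hi=4 ⇒ [10, 6, 5, 11, 12, 13, 14, 16, 19, 20, 22]
done. lo=4 hi=4; arr=[10, 6, 5, 11, 12, 13, 14, 16, 19, 20, 22]

[10, 6, 5, 11, 12, 13, 14, 16, 19, 20, 22]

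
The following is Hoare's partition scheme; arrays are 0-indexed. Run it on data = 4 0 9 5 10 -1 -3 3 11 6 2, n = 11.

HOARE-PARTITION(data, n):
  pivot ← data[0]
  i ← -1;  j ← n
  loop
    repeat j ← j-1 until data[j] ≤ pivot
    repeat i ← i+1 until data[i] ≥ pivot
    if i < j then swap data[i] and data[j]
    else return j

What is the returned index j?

pivot = data[0] = 4; i = -1, j = 11
j→10 (data[10]=2≤4), i→0 (data[0]=4≥4); i<j, swap → 2 0 9 5 10 -1 -3 3 11 6 4
j→7 (data[7]=3≤4), i→2 (data[2]=9≥4); i<j, swap → 2 0 3 5 10 -1 -3 9 11 6 4
j→6 (data[6]=-3≤4), i→3 (data[3]=5≥4); i<j, swap → 2 0 3 -3 10 -1 5 9 11 6 4
j→5 (data[5]=-1≤4), i→4 (data[4]=10≥4); i<j, swap → 2 0 3 -3 -1 10 5 9 11 6 4
j→4, i→5; i≥j, return j=4. data = 2 0 3 -3 -1 10 5 9 11 6 4

4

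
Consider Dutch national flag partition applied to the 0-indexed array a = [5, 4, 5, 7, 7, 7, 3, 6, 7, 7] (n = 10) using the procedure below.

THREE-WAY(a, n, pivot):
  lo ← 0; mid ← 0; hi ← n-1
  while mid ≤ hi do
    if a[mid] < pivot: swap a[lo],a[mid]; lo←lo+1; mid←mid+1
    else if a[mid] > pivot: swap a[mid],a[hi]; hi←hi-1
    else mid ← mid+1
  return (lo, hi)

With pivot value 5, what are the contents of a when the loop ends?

pivot = 5; lo=0, mid=0, hi=9
a[mid]=5=5: mid=1
a[mid]=4<5: swap a[0],a[1]; lo=1,mid=2 → [4, 5, 5, 7, 7, 7, 3, 6, 7, 7]
a[mid]=5=5: mid=3
a[mid]=7>5: swap a[3],a[9]; hi=8 → [4, 5, 5, 7, 7, 7, 3, 6, 7, 7]
a[mid]=7>5: swap a[3],a[8]; hi=7 → [4, 5, 5, 7, 7, 7, 3, 6, 7, 7]
a[mid]=7>5: swap a[3],a[7]; hi=6 → [4, 5, 5, 6, 7, 7, 3, 7, 7, 7]
a[mid]=6>5: swap a[3],a[6]; hi=5 → [4, 5, 5, 3, 7, 7, 6, 7, 7, 7]
a[mid]=3<5: swap a[1],a[3]; lo=2,mid=4 → [4, 3, 5, 5, 7, 7, 6, 7, 7, 7]
a[mid]=7>5: swap a[4],a[5]; hi=4 → [4, 3, 5, 5, 7, 7, 6, 7, 7, 7]
a[mid]=7>5: swap a[4],a[4]; hi=3 → [4, 3, 5, 5, 7, 7, 6, 7, 7, 7]
end: lo=2, hi=3; a = [4, 3, 5, 5, 7, 7, 6, 7, 7, 7]

[4, 3, 5, 5, 7, 7, 6, 7, 7, 7]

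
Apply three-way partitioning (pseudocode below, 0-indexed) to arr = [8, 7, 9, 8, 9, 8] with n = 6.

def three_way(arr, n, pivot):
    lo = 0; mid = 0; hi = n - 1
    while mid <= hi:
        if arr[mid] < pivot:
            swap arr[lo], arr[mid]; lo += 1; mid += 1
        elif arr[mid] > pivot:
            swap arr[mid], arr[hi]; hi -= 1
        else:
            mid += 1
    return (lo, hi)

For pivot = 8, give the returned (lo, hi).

(1, 3)

pivot = 8; lo=0, mid=0, hi=5
arr[mid]=8=8: mid=1
arr[mid]=7<8: swap arr[0],arr[1]; lo=1,mid=2 → [7, 8, 9, 8, 9, 8]
arr[mid]=9>8: swap arr[2],arr[5]; hi=4 → [7, 8, 8, 8, 9, 9]
arr[mid]=8=8: mid=3
arr[mid]=8=8: mid=4
arr[mid]=9>8: swap arr[4],arr[4]; hi=3 → [7, 8, 8, 8, 9, 9]
end: lo=1, hi=3; arr = [7, 8, 8, 8, 9, 9]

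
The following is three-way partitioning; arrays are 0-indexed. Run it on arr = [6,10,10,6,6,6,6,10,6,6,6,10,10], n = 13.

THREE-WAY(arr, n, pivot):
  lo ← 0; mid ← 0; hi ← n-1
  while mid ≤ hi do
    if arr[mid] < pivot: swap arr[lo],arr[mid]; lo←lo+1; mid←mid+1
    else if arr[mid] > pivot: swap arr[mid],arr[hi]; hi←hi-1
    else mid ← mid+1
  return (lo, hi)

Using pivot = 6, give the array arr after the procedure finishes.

pivot = 6; lo=0, mid=0, hi=12
arr[mid]=6=6: mid=1
arr[mid]=10>6: swap arr[1],arr[12]; hi=11 → [6,10,10,6,6,6,6,10,6,6,6,10,10]
arr[mid]=10>6: swap arr[1],arr[11]; hi=10 → [6,10,10,6,6,6,6,10,6,6,6,10,10]
arr[mid]=10>6: swap arr[1],arr[10]; hi=9 → [6,6,10,6,6,6,6,10,6,6,10,10,10]
arr[mid]=6=6: mid=2
arr[mid]=10>6: swap arr[2],arr[9]; hi=8 → [6,6,6,6,6,6,6,10,6,10,10,10,10]
arr[mid]=6=6: mid=3
arr[mid]=6=6: mid=4
arr[mid]=6=6: mid=5
arr[mid]=6=6: mid=6
arr[mid]=6=6: mid=7
arr[mid]=10>6: swap arr[7],arr[8]; hi=7 → [6,6,6,6,6,6,6,6,10,10,10,10,10]
arr[mid]=6=6: mid=8
end: lo=0, hi=7; arr = [6,6,6,6,6,6,6,6,10,10,10,10,10]

[6,6,6,6,6,6,6,6,10,10,10,10,10]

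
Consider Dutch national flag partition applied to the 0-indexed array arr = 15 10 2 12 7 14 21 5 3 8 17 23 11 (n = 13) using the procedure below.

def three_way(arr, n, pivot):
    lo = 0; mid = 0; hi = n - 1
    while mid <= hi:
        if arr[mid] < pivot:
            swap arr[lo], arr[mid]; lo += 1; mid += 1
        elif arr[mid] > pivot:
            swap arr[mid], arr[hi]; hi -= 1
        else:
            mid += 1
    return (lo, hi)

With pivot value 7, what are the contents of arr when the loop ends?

3 5 2 7 14 21 12 10 8 17 23 11 15

pivot = 7; lo=0, mid=0, hi=12
arr[mid]=15>7: swap arr[0],arr[12]; hi=11 → 11 10 2 12 7 14 21 5 3 8 17 23 15
arr[mid]=11>7: swap arr[0],arr[11]; hi=10 → 23 10 2 12 7 14 21 5 3 8 17 11 15
arr[mid]=23>7: swap arr[0],arr[10]; hi=9 → 17 10 2 12 7 14 21 5 3 8 23 11 15
arr[mid]=17>7: swap arr[0],arr[9]; hi=8 → 8 10 2 12 7 14 21 5 3 17 23 11 15
arr[mid]=8>7: swap arr[0],arr[8]; hi=7 → 3 10 2 12 7 14 21 5 8 17 23 11 15
arr[mid]=3<7: swap arr[0],arr[0]; lo=1,mid=1 → 3 10 2 12 7 14 21 5 8 17 23 11 15
arr[mid]=10>7: swap arr[1],arr[7]; hi=6 → 3 5 2 12 7 14 21 10 8 17 23 11 15
arr[mid]=5<7: swap arr[1],arr[1]; lo=2,mid=2 → 3 5 2 12 7 14 21 10 8 17 23 11 15
arr[mid]=2<7: swap arr[2],arr[2]; lo=3,mid=3 → 3 5 2 12 7 14 21 10 8 17 23 11 15
arr[mid]=12>7: swap arr[3],arr[6]; hi=5 → 3 5 2 21 7 14 12 10 8 17 23 11 15
arr[mid]=21>7: swap arr[3],arr[5]; hi=4 → 3 5 2 14 7 21 12 10 8 17 23 11 15
arr[mid]=14>7: swap arr[3],arr[4]; hi=3 → 3 5 2 7 14 21 12 10 8 17 23 11 15
arr[mid]=7=7: mid=4
end: lo=3, hi=3; arr = 3 5 2 7 14 21 12 10 8 17 23 11 15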